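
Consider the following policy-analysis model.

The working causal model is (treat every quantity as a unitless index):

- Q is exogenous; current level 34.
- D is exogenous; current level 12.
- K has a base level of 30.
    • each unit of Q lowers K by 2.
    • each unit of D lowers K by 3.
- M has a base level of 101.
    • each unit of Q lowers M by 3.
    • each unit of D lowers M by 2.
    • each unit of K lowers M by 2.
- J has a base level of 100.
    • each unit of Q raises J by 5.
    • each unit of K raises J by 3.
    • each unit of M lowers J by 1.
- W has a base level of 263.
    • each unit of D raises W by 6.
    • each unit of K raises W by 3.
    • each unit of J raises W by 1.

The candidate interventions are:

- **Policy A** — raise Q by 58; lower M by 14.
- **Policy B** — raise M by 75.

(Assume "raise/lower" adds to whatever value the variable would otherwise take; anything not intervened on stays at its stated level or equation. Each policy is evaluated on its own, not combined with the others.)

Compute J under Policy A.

-177

Policy A (Q + 58, M − 14):
  Q = 34 + 58 = 92
  D = 12
  K = 30 − 2·92 − 3·12 = -190
  M = 101 − 3·92 − 2·12 − 2·(-190) (−14 from intervention) = 167
  J = 100 + 5·92 + 3·(-190) − 167 = -177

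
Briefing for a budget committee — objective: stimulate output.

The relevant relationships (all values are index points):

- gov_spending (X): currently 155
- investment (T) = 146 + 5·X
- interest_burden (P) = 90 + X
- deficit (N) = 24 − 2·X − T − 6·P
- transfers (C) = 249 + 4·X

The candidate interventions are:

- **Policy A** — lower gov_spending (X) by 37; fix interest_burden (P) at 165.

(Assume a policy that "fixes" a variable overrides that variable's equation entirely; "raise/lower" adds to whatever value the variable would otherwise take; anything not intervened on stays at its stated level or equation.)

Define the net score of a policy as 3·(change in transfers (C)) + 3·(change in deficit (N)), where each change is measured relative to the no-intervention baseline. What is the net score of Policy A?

1773

Baseline:
  X = 155
  T = 146 + 5·155 = 921
  P = 90 + 155 = 245
  N = 24 − 2·155 − 921 − 6·245 = -2677
  C = 249 + 4·155 = 869
Policy A (X − 37, P := 165):
  X = 155 − 37 = 118
  T = 146 + 5·118 = 736
  P = 165
  N = 24 − 2·118 − 736 − 6·165 = -1938
  C = 249 + 4·118 = 721
ΔC = 721 − 869 = -148; ΔN = -1938 − (-2677) = 739
Score = 3·(-148) + 3·739 = 1773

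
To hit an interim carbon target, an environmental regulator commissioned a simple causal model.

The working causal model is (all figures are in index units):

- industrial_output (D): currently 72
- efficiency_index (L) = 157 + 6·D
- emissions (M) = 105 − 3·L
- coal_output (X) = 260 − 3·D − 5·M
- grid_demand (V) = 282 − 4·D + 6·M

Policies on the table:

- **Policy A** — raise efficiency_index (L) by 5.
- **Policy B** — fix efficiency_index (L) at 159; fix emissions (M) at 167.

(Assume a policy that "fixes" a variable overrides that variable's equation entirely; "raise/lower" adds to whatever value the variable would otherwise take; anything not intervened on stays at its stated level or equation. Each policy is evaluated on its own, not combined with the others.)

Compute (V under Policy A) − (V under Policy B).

-11064

Policy A (L + 5):
  D = 72
  L = 157 + 6·72 (+5 from intervention) = 594
  M = 105 − 3·594 = -1677
  V = 282 − 4·72 + 6·(-1677) = -10068
Policy B (L := 159, M := 167):
  D = 72
  L = 159
  M = 167
  V = 282 − 4·72 + 6·167 = 996
V: -10068 − 996 = -11064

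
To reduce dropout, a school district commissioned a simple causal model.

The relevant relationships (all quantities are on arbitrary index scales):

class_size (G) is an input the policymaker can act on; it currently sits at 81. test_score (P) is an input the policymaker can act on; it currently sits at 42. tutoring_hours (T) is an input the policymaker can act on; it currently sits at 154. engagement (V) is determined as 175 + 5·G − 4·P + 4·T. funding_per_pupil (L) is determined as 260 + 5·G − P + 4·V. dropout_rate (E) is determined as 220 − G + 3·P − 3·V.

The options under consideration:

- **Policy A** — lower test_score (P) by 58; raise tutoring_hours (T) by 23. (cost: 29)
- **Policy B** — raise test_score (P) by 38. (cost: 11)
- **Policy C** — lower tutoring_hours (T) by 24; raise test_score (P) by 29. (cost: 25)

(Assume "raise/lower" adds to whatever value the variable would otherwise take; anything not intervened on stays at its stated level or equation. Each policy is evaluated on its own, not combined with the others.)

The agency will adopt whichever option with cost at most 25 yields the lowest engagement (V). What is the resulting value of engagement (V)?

816

Policy B (P + 38):
  G = 81
  P = 42 + 38 = 80
  T = 154
  V = 175 + 5·81 − 4·80 + 4·154 = 876
Policy C (T − 24, P + 29):
  G = 81
  P = 42 + 29 = 71
  T = 154 − 24 = 130
  V = 175 + 5·81 − 4·71 + 4·130 = 816
Comparing — Policy B: V=876, Policy C: V=816. Lowest is 816 (Policy C).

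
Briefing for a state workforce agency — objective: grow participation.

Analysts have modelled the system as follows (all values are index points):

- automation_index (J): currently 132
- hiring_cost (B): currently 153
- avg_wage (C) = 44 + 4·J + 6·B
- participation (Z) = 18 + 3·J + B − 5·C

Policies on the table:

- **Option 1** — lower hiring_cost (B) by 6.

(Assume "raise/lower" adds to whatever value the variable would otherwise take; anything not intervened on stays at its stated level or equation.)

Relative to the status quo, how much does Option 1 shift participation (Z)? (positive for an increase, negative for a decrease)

174

Baseline:
  J = 132
  B = 153
  C = 44 + 4·132 + 6·153 = 1490
  Z = 18 + 3·132 + 153 − 5·1490 = -6883
Option 1 (B − 6):
  J = 132
  B = 153 − 6 = 147
  C = 44 + 4·132 + 6·147 = 1454
  Z = 18 + 3·132 + 147 − 5·1454 = -6709
Change in Z: -6709 − (-6883) = 174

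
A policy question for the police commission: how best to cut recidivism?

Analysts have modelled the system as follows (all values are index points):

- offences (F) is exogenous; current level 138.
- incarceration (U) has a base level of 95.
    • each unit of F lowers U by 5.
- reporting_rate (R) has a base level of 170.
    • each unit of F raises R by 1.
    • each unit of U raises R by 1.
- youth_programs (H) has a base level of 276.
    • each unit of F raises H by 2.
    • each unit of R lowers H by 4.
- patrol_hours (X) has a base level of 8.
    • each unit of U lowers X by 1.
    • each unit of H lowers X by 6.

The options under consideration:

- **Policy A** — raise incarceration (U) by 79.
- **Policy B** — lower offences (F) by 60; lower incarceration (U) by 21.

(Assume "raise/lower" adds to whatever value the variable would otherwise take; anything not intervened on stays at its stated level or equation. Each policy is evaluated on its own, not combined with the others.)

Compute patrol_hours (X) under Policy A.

-7780

Policy A (U + 79):
  F = 138
  U = 95 − 5·138 (+79 from intervention) = -516
  R = 170 + 138 + (-516) = -208
  H = 276 + 2·138 − 4·(-208) = 1384
  X = 8 − (-516) − 6·1384 = -7780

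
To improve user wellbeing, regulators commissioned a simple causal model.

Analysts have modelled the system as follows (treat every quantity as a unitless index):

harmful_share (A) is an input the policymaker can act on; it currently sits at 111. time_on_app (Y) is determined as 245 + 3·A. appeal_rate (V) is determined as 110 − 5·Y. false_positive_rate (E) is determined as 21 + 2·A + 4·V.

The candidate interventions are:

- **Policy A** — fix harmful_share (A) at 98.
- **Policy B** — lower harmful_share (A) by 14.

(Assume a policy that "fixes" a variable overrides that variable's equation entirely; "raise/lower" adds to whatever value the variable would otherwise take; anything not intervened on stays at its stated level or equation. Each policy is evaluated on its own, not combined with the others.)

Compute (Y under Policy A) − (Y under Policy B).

3

Policy A (A := 98):
  A = 98
  Y = 245 + 3·98 = 539
Policy B (A − 14):
  A = 111 − 14 = 97
  Y = 245 + 3·97 = 536
Y: 539 − 536 = 3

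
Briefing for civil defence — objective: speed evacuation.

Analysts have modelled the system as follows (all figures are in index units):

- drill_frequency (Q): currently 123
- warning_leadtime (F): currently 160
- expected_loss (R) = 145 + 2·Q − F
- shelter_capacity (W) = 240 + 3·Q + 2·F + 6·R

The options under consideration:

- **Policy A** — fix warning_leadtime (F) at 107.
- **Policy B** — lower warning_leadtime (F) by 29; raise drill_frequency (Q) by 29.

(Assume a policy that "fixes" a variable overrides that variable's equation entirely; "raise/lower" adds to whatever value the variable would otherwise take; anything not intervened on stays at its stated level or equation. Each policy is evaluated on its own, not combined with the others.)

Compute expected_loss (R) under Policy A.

284

Policy A (F := 107):
  Q = 123
  F = 107
  R = 145 + 2·123 − 107 = 284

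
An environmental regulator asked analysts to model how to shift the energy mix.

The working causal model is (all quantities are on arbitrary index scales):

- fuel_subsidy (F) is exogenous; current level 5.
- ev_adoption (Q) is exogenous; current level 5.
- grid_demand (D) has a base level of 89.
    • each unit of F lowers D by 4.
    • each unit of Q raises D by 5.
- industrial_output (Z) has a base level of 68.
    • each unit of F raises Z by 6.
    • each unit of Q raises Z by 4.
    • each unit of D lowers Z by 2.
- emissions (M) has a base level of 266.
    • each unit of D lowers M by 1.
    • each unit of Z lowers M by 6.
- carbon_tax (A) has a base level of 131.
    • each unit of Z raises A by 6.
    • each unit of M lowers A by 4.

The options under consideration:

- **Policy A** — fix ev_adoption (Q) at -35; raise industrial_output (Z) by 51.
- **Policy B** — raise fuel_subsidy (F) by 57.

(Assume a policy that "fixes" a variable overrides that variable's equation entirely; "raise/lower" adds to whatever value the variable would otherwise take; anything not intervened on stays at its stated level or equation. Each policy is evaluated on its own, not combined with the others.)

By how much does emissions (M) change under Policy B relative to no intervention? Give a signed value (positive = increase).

-4560

Baseline:
  F = 5
  Q = 5
  D = 89 − 4·5 + 5·5 = 94
  Z = 68 + 6·5 + 4·5 − 2·94 = -70
  M = 266 − 94 − 6·(-70) = 592
Policy B (F + 57):
  F = 5 + 57 = 62
  Q = 5
  D = 89 − 4·62 + 5·5 = -134
  Z = 68 + 6·62 + 4·5 − 2·(-134) = 728
  M = 266 − (-134) − 6·728 = -3968
Change in M: -3968 − 592 = -4560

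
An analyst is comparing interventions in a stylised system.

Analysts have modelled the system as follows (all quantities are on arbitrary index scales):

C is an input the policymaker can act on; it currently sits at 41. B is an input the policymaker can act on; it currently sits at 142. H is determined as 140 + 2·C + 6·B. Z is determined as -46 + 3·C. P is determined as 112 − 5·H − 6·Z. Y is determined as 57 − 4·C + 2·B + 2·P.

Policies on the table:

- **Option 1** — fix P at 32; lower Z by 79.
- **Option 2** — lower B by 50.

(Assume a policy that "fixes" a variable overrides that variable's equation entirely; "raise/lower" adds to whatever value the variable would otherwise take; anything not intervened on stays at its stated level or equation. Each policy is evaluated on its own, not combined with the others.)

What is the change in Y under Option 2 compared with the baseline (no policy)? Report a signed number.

2900

Baseline:
  C = 41
  B = 142
  H = 140 + 2·41 + 6·142 = 1074
  Z = -46 + 3·41 = 77
  P = 112 − 5·1074 − 6·77 = -5720
  Y = 57 − 4·41 + 2·142 + 2·(-5720) = -11263
Option 2 (B − 50):
  C = 41
  B = 142 − 50 = 92
  H = 140 + 2·41 + 6·92 = 774
  Z = -46 + 3·41 = 77
  P = 112 − 5·774 − 6·77 = -4220
  Y = 57 − 4·41 + 2·92 + 2·(-4220) = -8363
Change in Y: -8363 − (-11263) = 2900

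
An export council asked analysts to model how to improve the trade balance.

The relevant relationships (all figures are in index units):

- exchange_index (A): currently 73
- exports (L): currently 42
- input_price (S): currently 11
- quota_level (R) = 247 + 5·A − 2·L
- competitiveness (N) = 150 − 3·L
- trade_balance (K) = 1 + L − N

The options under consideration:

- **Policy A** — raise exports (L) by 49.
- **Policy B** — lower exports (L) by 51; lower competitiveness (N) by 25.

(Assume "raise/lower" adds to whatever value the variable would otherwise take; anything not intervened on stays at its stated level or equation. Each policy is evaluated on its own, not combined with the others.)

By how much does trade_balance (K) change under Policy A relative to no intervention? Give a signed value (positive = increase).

Baseline:
  L = 42
  N = 150 − 3·42 = 24
  K = 1 + 42 − 24 = 19
Policy A (L + 49):
  L = 42 + 49 = 91
  N = 150 − 3·91 = -123
  K = 1 + 91 − (-123) = 215
Change in K: 215 − 19 = 196

196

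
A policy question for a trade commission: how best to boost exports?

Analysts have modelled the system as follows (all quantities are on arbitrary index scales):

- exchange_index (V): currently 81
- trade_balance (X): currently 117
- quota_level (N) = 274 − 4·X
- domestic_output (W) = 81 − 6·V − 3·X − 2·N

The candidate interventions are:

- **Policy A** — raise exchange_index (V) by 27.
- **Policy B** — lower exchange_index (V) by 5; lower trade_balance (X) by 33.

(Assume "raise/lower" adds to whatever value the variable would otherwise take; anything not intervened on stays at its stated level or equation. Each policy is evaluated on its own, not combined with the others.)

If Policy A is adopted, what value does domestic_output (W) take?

-530

Policy A (V + 27):
  V = 81 + 27 = 108
  X = 117
  N = 274 − 4·117 = -194
  W = 81 − 6·108 − 3·117 − 2·(-194) = -530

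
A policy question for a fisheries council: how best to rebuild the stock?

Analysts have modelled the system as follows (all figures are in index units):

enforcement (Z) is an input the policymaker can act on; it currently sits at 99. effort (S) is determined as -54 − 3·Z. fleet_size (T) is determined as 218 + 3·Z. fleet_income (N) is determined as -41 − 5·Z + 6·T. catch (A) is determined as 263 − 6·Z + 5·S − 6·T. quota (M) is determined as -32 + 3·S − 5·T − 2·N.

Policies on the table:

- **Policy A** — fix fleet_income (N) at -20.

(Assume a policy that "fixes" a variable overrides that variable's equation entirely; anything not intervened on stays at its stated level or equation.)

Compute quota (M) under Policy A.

-3620

Policy A (N := -20):
  Z = 99
  S = -54 − 3·99 = -351
  T = 218 + 3·99 = 515
  N = -20
  M = -32 + 3·(-351) − 5·515 − 2·(-20) = -3620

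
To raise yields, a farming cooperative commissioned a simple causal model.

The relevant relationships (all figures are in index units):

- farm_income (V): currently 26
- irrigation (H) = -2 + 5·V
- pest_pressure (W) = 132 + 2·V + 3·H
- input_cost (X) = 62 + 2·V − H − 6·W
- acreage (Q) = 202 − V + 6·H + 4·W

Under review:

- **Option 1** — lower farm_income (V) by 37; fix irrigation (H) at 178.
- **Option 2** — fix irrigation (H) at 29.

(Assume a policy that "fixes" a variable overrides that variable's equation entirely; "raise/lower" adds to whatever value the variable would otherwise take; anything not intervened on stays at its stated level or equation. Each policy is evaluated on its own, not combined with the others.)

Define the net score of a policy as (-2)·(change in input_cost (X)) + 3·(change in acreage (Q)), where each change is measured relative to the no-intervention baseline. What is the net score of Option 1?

3083

Baseline:
  V = 26
  H = -2 + 5·26 = 128
  W = 132 + 2·26 + 3·128 = 568
  X = 62 + 2·26 − 128 − 6·568 = -3422
  Q = 202 − 26 + 6·128 + 4·568 = 3216
Option 1 (V − 37, H := 178):
  V = 26 − 37 = -11
  H = 178
  W = 132 + 2·(-11) + 3·178 = 644
  X = 62 + 2·(-11) − 178 − 6·644 = -4002
  Q = 202 − (-11) + 6·178 + 4·644 = 3857
ΔX = -4002 − (-3422) = -580; ΔQ = 3857 − 3216 = 641
Score = (-2)·(-580) + 3·641 = 3083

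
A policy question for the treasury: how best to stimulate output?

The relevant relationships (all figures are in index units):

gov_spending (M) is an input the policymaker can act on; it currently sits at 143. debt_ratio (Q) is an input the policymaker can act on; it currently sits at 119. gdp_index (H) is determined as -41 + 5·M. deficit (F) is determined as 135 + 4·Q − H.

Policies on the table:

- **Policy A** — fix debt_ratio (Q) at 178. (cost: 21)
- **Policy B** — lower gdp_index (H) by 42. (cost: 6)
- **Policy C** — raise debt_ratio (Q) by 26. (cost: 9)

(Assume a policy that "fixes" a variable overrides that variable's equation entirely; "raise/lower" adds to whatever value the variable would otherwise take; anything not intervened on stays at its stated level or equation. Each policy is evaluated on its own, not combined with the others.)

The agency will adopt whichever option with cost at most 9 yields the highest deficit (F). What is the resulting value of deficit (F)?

Policy B (H − 42):
  M = 143
  Q = 119
  H = -41 + 5·143 (−42 from intervention) = 632
  F = 135 + 4·119 − 632 = -21
Policy C (Q + 26):
  M = 143
  Q = 119 + 26 = 145
  H = -41 + 5·143 = 674
  F = 135 + 4·145 − 674 = 41
Comparing — Policy B: F=-21, Policy C: F=41. Highest is 41 (Policy C).

41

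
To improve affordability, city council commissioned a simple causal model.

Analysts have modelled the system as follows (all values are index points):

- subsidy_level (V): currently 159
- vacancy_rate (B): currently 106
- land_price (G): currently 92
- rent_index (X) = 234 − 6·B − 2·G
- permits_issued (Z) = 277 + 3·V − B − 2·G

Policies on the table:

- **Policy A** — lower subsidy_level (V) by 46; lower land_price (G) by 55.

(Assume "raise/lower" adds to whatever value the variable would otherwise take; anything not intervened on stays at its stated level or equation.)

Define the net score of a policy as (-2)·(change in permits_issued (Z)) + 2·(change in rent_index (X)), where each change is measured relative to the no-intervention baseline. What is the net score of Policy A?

Baseline:
  V = 159
  B = 106
  G = 92
  X = 234 − 6·106 − 2·92 = -586
  Z = 277 + 3·159 − 106 − 2·92 = 464
Policy A (V − 46, G − 55):
  V = 159 − 46 = 113
  B = 106
  G = 92 − 55 = 37
  X = 234 − 6·106 − 2·37 = -476
  Z = 277 + 3·113 − 106 − 2·37 = 436
ΔZ = 436 − 464 = -28; ΔX = -476 − (-586) = 110
Score = (-2)·(-28) + 2·110 = 276

276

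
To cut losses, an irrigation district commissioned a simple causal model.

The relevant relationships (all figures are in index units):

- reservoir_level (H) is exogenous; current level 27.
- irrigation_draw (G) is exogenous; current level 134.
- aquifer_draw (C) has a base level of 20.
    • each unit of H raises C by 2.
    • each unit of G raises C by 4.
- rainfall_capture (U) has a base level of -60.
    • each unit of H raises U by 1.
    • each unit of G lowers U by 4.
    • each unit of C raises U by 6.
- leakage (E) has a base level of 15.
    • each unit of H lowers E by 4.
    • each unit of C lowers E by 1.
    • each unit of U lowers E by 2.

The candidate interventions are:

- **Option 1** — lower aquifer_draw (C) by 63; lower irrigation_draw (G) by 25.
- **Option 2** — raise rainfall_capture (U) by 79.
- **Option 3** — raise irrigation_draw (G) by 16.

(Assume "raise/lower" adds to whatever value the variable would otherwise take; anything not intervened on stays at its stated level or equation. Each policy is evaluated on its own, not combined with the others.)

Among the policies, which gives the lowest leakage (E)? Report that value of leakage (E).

-7589

Option 1 (C − 63, G − 25):
  H = 27
  G = 134 − 25 = 109
  C = 20 + 2·27 + 4·109 (−63 from intervention) = 447
  U = -60 + 27 − 4·109 + 6·447 = 2213
  E = 15 − 4·27 − 447 − 2·2213 = -4966
Option 2 (U + 79):
  H = 27
  G = 134
  C = 20 + 2·27 + 4·134 = 610
  U = -60 + 27 − 4·134 + 6·610 (+79 from intervention) = 3170
  E = 15 − 4·27 − 610 − 2·3170 = -7043
Option 3 (G + 16):
  H = 27
  G = 134 + 16 = 150
  C = 20 + 2·27 + 4·150 = 674
  U = -60 + 27 − 4·150 + 6·674 = 3411
  E = 15 − 4·27 − 674 − 2·3411 = -7589
Comparing — Option 1: E=-4966, Option 2: E=-7043, Option 3: E=-7589. Lowest is -7589 (Option 3).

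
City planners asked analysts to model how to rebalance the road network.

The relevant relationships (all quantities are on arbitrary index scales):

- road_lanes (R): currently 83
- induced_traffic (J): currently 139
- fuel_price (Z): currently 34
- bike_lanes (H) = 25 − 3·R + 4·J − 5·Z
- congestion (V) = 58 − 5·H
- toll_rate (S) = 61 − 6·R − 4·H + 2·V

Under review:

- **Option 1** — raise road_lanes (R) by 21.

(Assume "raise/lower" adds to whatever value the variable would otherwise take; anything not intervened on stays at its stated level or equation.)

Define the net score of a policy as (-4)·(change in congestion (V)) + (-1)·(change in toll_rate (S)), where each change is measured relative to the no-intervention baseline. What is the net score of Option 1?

-2016

Baseline:
  R = 83
  J = 139
  Z = 34
  H = 25 − 3·83 + 4·139 − 5·34 = 162
  V = 58 − 5·162 = -752
  S = 61 − 6·83 − 4·162 + 2·(-752) = -2589
Option 1 (R + 21):
  R = 83 + 21 = 104
  J = 139
  Z = 34
  H = 25 − 3·104 + 4·139 − 5·34 = 99
  V = 58 − 5·99 = -437
  S = 61 − 6·104 − 4·99 + 2·(-437) = -1833
ΔV = -437 − (-752) = 315; ΔS = -1833 − (-2589) = 756
Score = (-4)·315 + (-1)·756 = -2016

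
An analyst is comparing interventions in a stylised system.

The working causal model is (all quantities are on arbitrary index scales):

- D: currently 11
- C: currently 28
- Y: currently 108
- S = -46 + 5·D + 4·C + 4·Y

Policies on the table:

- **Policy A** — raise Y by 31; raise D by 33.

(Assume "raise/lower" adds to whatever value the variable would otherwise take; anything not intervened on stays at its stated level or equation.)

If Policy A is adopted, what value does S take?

Policy A (Y + 31, D + 33):
  D = 11 + 33 = 44
  C = 28
  Y = 108 + 31 = 139
  S = -46 + 5·44 + 4·28 + 4·139 = 842

842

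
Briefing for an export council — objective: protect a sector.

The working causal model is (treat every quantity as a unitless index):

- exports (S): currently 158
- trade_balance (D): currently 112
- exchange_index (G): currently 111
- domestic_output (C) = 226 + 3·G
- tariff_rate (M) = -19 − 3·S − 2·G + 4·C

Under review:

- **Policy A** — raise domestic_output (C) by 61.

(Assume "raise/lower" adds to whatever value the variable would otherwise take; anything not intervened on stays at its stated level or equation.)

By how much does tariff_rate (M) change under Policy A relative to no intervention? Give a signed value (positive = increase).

244

Baseline:
  S = 158
  G = 111
  C = 226 + 3·111 = 559
  M = -19 − 3·158 − 2·111 + 4·559 = 1521
Policy A (C + 61):
  S = 158
  G = 111
  C = 226 + 3·111 (+61 from intervention) = 620
  M = -19 − 3·158 − 2·111 + 4·620 = 1765
Change in M: 1765 − 1521 = 244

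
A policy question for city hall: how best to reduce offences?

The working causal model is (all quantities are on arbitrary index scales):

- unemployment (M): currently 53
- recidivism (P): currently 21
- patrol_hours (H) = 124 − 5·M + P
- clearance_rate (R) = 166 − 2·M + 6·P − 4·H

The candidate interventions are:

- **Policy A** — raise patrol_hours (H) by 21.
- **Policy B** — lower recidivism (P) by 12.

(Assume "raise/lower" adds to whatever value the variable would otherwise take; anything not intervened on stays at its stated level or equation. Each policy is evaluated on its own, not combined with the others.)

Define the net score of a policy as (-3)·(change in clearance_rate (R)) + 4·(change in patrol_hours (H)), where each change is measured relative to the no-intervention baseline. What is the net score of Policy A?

Baseline:
  M = 53
  P = 21
  H = 124 − 5·53 + 21 = -120
  R = 166 − 2·53 + 6·21 − 4·(-120) = 666
Policy A (H + 21):
  M = 53
  P = 21
  H = 124 − 5·53 + 21 (+21 from intervention) = -99
  R = 166 − 2·53 + 6·21 − 4·(-99) = 582
ΔR = 582 − 666 = -84; ΔH = -99 − (-120) = 21
Score = (-3)·(-84) + 4·21 = 336

336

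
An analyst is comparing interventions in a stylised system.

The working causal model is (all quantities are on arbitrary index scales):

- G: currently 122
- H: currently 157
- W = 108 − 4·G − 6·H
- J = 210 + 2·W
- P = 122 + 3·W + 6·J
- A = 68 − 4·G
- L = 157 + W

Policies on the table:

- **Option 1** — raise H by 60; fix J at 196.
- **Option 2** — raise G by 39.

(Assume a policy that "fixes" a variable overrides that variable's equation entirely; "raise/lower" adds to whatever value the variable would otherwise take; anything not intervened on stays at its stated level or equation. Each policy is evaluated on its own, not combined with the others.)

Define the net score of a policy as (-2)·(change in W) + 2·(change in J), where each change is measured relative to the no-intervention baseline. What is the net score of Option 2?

Baseline:
  G = 122
  H = 157
  W = 108 − 4·122 − 6·157 = -1322
  J = 210 + 2·(-1322) = -2434
Option 2 (G + 39):
  G = 122 + 39 = 161
  H = 157
  W = 108 − 4·161 − 6·157 = -1478
  J = 210 + 2·(-1478) = -2746
ΔW = -1478 − (-1322) = -156; ΔJ = -2746 − (-2434) = -312
Score = (-2)·(-156) + 2·(-312) = -312

-312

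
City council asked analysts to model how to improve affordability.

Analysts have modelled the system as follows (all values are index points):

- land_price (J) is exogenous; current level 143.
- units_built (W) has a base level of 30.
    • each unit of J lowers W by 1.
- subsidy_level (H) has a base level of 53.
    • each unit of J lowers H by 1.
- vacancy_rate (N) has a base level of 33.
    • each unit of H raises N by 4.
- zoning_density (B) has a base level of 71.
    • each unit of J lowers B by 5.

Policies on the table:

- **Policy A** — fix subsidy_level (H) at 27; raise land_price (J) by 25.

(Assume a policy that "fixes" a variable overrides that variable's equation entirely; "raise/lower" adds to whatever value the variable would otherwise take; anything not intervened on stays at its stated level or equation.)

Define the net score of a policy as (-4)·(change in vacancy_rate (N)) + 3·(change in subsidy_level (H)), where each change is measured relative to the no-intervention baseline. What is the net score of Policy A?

-1521

Baseline:
  J = 143
  H = 53 − 143 = -90
  N = 33 + 4·(-90) = -327
Policy A (H := 27, J + 25):
  J = 143 + 25 = 168
  H = 27
  N = 33 + 4·27 = 141
ΔN = 141 − (-327) = 468; ΔH = 27 − (-90) = 117
Score = (-4)·468 + 3·117 = -1521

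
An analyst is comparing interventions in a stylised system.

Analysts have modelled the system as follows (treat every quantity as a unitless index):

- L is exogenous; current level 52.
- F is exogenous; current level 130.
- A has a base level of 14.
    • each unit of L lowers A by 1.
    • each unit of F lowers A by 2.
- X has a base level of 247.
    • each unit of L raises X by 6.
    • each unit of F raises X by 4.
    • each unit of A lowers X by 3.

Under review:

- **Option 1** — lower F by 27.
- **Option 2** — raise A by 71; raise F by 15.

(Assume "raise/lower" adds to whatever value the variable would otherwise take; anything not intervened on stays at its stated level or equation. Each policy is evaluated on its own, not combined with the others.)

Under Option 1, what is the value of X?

1703

Option 1 (F − 27):
  L = 52
  F = 130 − 27 = 103
  A = 14 − 52 − 2·103 = -244
  X = 247 + 6·52 + 4·103 − 3·(-244) = 1703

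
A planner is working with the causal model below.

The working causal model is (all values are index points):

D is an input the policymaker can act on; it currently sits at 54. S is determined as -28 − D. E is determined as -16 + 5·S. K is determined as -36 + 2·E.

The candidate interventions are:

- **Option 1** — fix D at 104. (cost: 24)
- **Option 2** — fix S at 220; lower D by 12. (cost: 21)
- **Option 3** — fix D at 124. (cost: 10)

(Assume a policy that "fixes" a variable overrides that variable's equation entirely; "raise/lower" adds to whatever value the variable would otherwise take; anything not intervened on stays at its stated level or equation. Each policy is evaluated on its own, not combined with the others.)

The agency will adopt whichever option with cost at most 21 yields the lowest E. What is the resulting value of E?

Option 2 (S := 220, D − 12):
  D = 54 − 12 = 42
  S = 220
  E = -16 + 5·220 = 1084
Option 3 (D := 124):
  D = 124
  S = -28 − 124 = -152
  E = -16 + 5·(-152) = -776
Comparing — Option 2: E=1084, Option 3: E=-776. Lowest is -776 (Option 3).

-776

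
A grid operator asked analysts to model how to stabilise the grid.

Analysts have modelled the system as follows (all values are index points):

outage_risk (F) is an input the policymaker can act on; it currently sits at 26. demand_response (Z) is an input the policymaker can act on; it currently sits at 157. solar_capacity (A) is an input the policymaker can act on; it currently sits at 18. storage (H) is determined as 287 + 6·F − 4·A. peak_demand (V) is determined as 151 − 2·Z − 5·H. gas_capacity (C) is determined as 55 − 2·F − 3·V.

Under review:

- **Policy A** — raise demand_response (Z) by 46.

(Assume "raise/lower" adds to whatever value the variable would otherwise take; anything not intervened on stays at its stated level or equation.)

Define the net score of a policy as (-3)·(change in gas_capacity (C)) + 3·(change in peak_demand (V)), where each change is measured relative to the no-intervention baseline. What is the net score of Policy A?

-1104

Baseline:
  F = 26
  Z = 157
  A = 18
  H = 287 + 6·26 − 4·18 = 371
  V = 151 − 2·157 − 5·371 = -2018
  C = 55 − 2·26 − 3·(-2018) = 6057
Policy A (Z + 46):
  F = 26
  Z = 157 + 46 = 203
  A = 18
  H = 287 + 6·26 − 4·18 = 371
  V = 151 − 2·203 − 5·371 = -2110
  C = 55 − 2·26 − 3·(-2110) = 6333
ΔC = 6333 − 6057 = 276; ΔV = -2110 − (-2018) = -92
Score = (-3)·276 + 3·(-92) = -1104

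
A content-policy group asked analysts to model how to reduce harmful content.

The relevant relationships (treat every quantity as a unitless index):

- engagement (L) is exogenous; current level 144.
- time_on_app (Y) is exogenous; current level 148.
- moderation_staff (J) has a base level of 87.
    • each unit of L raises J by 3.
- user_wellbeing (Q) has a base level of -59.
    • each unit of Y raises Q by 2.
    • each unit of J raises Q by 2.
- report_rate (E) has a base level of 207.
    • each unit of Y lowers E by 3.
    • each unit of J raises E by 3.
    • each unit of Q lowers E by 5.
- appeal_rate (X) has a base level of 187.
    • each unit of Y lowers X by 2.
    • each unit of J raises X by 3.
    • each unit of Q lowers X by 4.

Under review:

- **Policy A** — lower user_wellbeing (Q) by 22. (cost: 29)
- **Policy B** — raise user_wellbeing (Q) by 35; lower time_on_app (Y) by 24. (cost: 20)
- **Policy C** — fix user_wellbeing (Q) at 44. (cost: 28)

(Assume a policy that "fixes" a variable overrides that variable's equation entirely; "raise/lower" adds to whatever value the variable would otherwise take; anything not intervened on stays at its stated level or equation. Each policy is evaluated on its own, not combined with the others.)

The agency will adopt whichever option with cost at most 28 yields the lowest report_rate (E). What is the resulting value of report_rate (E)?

-4918

Policy B (Q + 35, Y − 24):
  L = 144
  Y = 148 − 24 = 124
  J = 87 + 3·144 = 519
  Q = -59 + 2·124 + 2·519 (+35 from intervention) = 1262
  E = 207 − 3·124 + 3·519 − 5·1262 = -4918
Policy C (Q := 44):
  L = 144
  Y = 148
  J = 87 + 3·144 = 519
  Q = 44
  E = 207 − 3·148 + 3·519 − 5·44 = 1100
Comparing — Policy B: E=-4918, Policy C: E=1100. Lowest is -4918 (Policy B).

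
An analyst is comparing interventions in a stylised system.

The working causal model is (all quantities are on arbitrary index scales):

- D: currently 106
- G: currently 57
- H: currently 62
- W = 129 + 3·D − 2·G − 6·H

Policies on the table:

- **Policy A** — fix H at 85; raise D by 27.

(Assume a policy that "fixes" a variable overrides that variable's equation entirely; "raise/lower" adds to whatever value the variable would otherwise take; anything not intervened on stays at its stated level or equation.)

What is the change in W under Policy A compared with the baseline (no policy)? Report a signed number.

Baseline:
  D = 106
  G = 57
  H = 62
  W = 129 + 3·106 − 2·57 − 6·62 = -39
Policy A (H := 85, D + 27):
  D = 106 + 27 = 133
  G = 57
  H = 85
  W = 129 + 3·133 − 2·57 − 6·85 = -96
Change in W: -96 − (-39) = -57

-57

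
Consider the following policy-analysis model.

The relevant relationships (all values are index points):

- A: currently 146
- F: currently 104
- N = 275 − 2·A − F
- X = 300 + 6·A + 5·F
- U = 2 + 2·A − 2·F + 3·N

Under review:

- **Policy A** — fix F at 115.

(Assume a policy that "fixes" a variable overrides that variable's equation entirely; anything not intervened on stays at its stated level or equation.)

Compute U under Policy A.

-332

Policy A (F := 115):
  A = 146
  F = 115
  N = 275 − 2·146 − 115 = -132
  U = 2 + 2·146 − 2·115 + 3·(-132) = -332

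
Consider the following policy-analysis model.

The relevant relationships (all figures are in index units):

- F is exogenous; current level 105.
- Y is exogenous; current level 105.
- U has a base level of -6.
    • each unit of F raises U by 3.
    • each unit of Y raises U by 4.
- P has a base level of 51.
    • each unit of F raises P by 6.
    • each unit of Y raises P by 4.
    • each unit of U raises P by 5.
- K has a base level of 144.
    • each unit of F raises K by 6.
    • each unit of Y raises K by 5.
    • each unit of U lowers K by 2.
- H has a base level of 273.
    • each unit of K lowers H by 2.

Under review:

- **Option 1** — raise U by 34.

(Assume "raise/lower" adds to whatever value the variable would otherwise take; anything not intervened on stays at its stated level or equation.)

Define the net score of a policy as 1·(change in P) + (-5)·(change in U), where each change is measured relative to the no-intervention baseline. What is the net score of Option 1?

0

Baseline:
  F = 105
  Y = 105
  U = -6 + 3·105 + 4·105 = 729
  P = 51 + 6·105 + 4·105 + 5·729 = 4746
Option 1 (U + 34):
  F = 105
  Y = 105
  U = -6 + 3·105 + 4·105 (+34 from intervention) = 763
  P = 51 + 6·105 + 4·105 + 5·763 = 4916
ΔP = 4916 − 4746 = 170; ΔU = 763 − 729 = 34
Score = 1·170 + (-5)·34 = 0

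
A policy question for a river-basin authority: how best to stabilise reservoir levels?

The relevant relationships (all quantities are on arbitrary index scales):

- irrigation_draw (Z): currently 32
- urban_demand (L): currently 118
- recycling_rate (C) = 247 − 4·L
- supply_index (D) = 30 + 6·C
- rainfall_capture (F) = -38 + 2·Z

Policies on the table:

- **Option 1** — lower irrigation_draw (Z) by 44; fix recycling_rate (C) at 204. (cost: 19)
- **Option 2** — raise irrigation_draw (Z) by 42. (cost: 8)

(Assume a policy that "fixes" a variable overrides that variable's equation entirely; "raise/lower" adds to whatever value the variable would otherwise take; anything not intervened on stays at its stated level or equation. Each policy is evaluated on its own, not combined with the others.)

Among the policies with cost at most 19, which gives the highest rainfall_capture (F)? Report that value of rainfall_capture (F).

110

Option 1 (Z − 44, C := 204):
  Z = 32 − 44 = -12
  F = -38 + 2·(-12) = -62
Option 2 (Z + 42):
  Z = 32 + 42 = 74
  F = -38 + 2·74 = 110
Comparing — Option 1: F=-62, Option 2: F=110. Highest is 110 (Option 2).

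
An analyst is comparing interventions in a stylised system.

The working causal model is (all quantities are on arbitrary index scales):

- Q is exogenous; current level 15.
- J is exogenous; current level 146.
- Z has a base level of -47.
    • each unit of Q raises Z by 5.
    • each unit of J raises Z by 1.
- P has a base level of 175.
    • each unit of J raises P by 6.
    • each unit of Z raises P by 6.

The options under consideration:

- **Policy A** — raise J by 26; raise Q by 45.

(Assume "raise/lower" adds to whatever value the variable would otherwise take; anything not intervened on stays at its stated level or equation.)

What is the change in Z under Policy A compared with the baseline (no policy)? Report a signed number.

Baseline:
  Q = 15
  J = 146
  Z = -47 + 5·15 + 146 = 174
Policy A (J + 26, Q + 45):
  Q = 15 + 45 = 60
  J = 146 + 26 = 172
  Z = -47 + 5·60 + 172 = 425
Change in Z: 425 − 174 = 251

251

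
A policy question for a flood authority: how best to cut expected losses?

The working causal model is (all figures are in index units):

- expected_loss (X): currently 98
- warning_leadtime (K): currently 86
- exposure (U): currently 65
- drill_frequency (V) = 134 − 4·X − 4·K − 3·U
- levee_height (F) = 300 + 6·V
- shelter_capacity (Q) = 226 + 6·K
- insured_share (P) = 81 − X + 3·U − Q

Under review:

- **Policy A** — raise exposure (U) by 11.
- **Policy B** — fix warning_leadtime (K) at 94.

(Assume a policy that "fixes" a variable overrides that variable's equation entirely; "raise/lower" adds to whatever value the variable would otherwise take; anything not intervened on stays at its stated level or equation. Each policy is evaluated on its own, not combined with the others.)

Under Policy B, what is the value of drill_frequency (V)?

-829

Policy B (K := 94):
  X = 98
  K = 94
  U = 65
  V = 134 − 4·98 − 4·94 − 3·65 = -829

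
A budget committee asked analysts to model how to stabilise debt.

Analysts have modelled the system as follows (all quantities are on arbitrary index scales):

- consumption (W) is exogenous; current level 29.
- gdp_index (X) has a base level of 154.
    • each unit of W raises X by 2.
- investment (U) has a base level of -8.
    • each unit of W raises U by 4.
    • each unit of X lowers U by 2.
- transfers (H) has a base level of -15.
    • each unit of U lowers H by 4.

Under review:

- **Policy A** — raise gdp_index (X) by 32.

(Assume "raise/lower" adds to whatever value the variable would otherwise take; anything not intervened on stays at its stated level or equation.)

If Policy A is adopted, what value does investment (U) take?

-380

Policy A (X + 32):
  W = 29
  X = 154 + 2·29 (+32 from intervention) = 244
  U = -8 + 4·29 − 2·244 = -380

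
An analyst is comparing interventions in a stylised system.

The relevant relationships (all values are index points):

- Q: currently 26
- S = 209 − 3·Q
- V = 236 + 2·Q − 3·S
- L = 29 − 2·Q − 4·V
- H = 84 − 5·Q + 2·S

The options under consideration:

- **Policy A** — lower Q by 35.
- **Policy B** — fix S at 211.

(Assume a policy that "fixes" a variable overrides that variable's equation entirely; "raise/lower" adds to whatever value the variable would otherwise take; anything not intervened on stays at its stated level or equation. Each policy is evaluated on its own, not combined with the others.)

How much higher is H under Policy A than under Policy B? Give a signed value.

225

Policy A (Q − 35):
  Q = 26 − 35 = -9
  S = 209 − 3·(-9) = 236
  H = 84 − 5·(-9) + 2·236 = 601
Policy B (S := 211):
  Q = 26
  S = 211
  H = 84 − 5·26 + 2·211 = 376
H: 601 − 376 = 225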